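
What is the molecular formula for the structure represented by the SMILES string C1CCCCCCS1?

C7H14S

Heavy atoms from the SMILES: 7 C, 1 S.
Implicit hydrogens by atom environment:
  7 × C: 2 H each → 14
  1 × S: no H
  Total hydrogens = 14.
Molecular formula: C7H14S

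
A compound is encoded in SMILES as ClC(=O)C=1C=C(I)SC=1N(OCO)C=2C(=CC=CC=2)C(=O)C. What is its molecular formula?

C14H11ClINO4S

Heavy atoms from the SMILES: 14 C, 1 Cl, 1 I, 1 N, 4 O, 1 S.
Implicit hydrogens by atom environment:
  5 × C (aromatic): 1 H each → 5
  5 × C (aromatic): no H
  3 × O: no H
  2 × C: no H
  1 × C: 3 H
  1 × C: 2 H
  1 × Cl: no H
  1 × I: no H
  1 × N: no H
  1 × O: 1 H
  1 × S (aromatic): no H
  Total hydrogens = 11.
Molecular formula: C14H11ClINO4S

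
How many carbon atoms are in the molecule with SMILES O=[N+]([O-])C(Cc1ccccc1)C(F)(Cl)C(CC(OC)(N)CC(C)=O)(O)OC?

17

The symbol for carbon appears 17 times in the SMILES. Lowercase c denotes aromatic carbon and counts toward C.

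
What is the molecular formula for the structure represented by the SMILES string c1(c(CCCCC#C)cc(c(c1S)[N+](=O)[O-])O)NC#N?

C13H13N3O3S

Heavy atoms from the SMILES: 13 C, 3 N, 3 O, 1 S.
Implicit hydrogens by atom environment:
  5 × C (aromatic): no H
  4 × C: 2 H each → 8
  2 × C: no H
  1 × C (aromatic): 1 H
  1 × C: 1 H
  1 × N: 1 H
  1 × N (charge +1): no H
  1 × N: no H
  1 × O: 1 H
  1 × O: no H
  1 × O (charge -1): no H
  1 × S: 1 H
  Total hydrogens = 13.
Molecular formula: C13H13N3O3S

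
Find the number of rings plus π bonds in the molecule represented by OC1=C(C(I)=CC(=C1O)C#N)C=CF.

7

Molecular formula from the SMILES: C9H5FINO2.
DoU = (2C + 2 + N − H − X)/2 = (2·9 + 2 + 1 − 5 − 2)/2 = 14/2 = 7.
(Structurally: 1 ring(s) + 6 π bond(s) = 7.)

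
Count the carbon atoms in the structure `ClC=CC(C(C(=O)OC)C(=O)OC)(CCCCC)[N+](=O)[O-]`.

13

The symbol for carbon appears 13 times in the SMILES. (Cl is a single chlorine, not C + l.)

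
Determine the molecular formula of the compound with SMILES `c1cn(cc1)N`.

Heavy atoms from the SMILES: 4 C, 2 N.
Implicit hydrogens by atom environment:
  4 × C (aromatic): 1 H each → 4
  1 × N: 2 H
  1 × N (aromatic): no H
  Total hydrogens = 6.
Molecular formula: C4H6N2

C4H6N2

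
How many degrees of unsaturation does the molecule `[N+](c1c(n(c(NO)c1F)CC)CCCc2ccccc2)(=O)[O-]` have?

8

Molecular formula from the SMILES: C15H18FN3O3.
DoU = (2C + 2 + N − H − X)/2 = (2·15 + 2 + 3 − 18 − 1)/2 = 16/2 = 8.
(Structurally: 2 ring(s) + 6 π bond(s) = 8.)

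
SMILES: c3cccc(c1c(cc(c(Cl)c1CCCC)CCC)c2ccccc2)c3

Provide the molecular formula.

C25H27Cl

Heavy atoms from the SMILES: 25 C, 1 Cl.
Implicit hydrogens by atom environment:
  11 × C (aromatic): 1 H each → 11
  7 × C (aromatic): no H
  5 × C: 2 H each → 10
  2 × C: 3 H each → 6
  1 × Cl: no H
  Total hydrogens = 27.
Molecular formula: C25H27Cl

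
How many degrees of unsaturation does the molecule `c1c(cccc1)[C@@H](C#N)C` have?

6

Molecular formula from the SMILES: C9H9N.
DoU = (2C + 2 + N − H − X)/2 = (2·9 + 2 + 1 − 9 − 0)/2 = 12/2 = 6.
(Structurally: 1 ring(s) + 5 π bond(s) = 6.)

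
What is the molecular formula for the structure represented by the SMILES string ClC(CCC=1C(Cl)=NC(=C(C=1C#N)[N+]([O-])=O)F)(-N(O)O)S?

Heavy atoms from the SMILES: 9 C, 2 Cl, 1 F, 4 N, 4 O, 1 S.
Implicit hydrogens by atom environment:
  5 × C (aromatic): no H
  2 × C: 2 H each → 4
  2 × C: no H
  2 × Cl: no H
  2 × N: no H
  2 × O: 1 H each → 2
  1 × F: no H
  1 × N (aromatic): no H
  1 × N (charge +1): no H
  1 × O: no H
  1 × O (charge -1): no H
  1 × S: 1 H
  Total hydrogens = 7.
Molecular formula: C9H7Cl2FN4O4S

C9H7Cl2FN4O4S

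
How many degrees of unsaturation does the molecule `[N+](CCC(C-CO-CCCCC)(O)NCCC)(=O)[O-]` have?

1

Molecular formula from the SMILES: C13H28N2O4.
DoU = (2C + 2 + N − H − X)/2 = (2·13 + 2 + 2 − 28 − 0)/2 = 2/2 = 1.
(Structurally: 0 ring(s) + 1 π bond(s) = 1.)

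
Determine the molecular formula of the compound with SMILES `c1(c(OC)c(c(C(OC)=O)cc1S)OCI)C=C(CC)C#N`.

C15H16INO4S

Heavy atoms from the SMILES: 15 C, 1 I, 1 N, 4 O, 1 S.
Implicit hydrogens by atom environment:
  5 × C (aromatic): no H
  4 × O: no H
  3 × C: 3 H each → 9
  3 × C: no H
  2 × C: 2 H each → 4
  1 × C (aromatic): 1 H
  1 × C: 1 H
  1 × I: no H
  1 × N: no H
  1 × S: 1 H
  Total hydrogens = 16.
Molecular formula: C15H16INO4S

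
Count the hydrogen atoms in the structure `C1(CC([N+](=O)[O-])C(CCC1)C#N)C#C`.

12

Hydrogens are implicit in SMILES; fill each atom to its normal valence:
  4 × C: 2 H each → 8
  4 × C: 1 H each → 4
  2 × C: no H
  1 × N: no H
  1 × N (charge +1): no H
  1 × O: no H
  1 × O (charge -1): no H
  Total hydrogens = 12.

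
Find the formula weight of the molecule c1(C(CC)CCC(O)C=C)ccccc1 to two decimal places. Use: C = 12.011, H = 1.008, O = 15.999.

Molecular formula: C14H20O.
M = 14×12.011 + 20×1.008 + 1×15.999 = 204.31 g/mol.

204.31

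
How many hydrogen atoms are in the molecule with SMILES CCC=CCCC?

Hydrogens are implicit in SMILES; fill each atom to its normal valence:
  3 × C: 2 H each → 6
  2 × C: 3 H each → 6
  2 × C: 1 H each → 2
  Total hydrogens = 14.

14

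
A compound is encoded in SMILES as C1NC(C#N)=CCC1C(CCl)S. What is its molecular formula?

C8H11ClN2S

Heavy atoms from the SMILES: 8 C, 1 Cl, 2 N, 1 S.
Implicit hydrogens by atom environment:
  3 × C: 2 H each → 6
  3 × C: 1 H each → 3
  2 × C: no H
  1 × Cl: no H
  1 × N: 1 H
  1 × N: no H
  1 × S: 1 H
  Total hydrogens = 11.
Molecular formula: C8H11ClN2S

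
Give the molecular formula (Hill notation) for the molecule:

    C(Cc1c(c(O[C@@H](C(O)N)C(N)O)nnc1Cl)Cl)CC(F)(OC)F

C12H18Cl2F2N4O4

Heavy atoms from the SMILES: 12 C, 2 Cl, 2 F, 4 N, 4 O.
Implicit hydrogens by atom environment:
  4 × C (aromatic): no H
  3 × C: 2 H each → 6
  3 × C: 1 H each → 3
  2 × Cl: no H
  2 × F: no H
  2 × N: 2 H each → 4
  2 × N (aromatic): no H
  2 × O: 1 H each → 2
  2 × O: no H
  1 × C: 3 H
  1 × C: no H
  Total hydrogens = 18.
Molecular formula: C12H18Cl2F2N4O4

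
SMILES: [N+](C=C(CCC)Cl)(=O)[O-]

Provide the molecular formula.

Heavy atoms from the SMILES: 5 C, 1 Cl, 1 N, 2 O.
Implicit hydrogens by atom environment:
  2 × C: 2 H each → 4
  1 × C: 3 H
  1 × C: 1 H
  1 × C: no H
  1 × Cl: no H
  1 × N (charge +1): no H
  1 × O: no H
  1 × O (charge -1): no H
  Total hydrogens = 8.
Molecular formula: C5H8ClNO2

C5H8ClNO2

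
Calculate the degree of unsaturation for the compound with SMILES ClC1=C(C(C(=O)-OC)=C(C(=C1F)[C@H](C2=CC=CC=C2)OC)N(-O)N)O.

9

Molecular formula from the SMILES: C16H16ClFN2O5.
DoU = (2C + 2 + N − H − X)/2 = (2·16 + 2 + 2 − 16 − 2)/2 = 18/2 = 9.
(Structurally: 2 ring(s) + 7 π bond(s) = 9.)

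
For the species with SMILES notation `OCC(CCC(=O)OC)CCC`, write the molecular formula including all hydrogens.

Heavy atoms from the SMILES: 9 C, 3 O.
Implicit hydrogens by atom environment:
  5 × C: 2 H each → 10
  2 × C: 3 H each → 6
  2 × O: no H
  1 × C: 1 H
  1 × C: no H
  1 × O: 1 H
  Total hydrogens = 18.
Molecular formula: C9H18O3

C9H18O3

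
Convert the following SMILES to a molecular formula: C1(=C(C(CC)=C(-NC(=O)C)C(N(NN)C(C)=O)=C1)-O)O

C12H18N4O4

Heavy atoms from the SMILES: 12 C, 4 N, 4 O.
Implicit hydrogens by atom environment:
  5 × C (aromatic): no H
  3 × C: 3 H each → 9
  2 × C: no H
  2 × N: 1 H each → 2
  2 × O: 1 H each → 2
  2 × O: no H
  1 × C: 2 H
  1 × C (aromatic): 1 H
  1 × N: 2 H
  1 × N: no H
  Total hydrogens = 18.
Molecular formula: C12H18N4O4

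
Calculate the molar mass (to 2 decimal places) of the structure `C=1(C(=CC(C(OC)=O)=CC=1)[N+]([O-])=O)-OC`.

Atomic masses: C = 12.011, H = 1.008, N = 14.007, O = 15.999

211.17

Molecular formula: C9H9NO5.
M = 9×12.011 + 9×1.008 + 1×14.007 + 5×15.999 = 211.17 g/mol.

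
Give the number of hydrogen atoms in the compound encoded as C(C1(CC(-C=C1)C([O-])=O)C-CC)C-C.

Hydrogens are implicit in SMILES; fill each atom to its normal valence:
  5 × C: 2 H each → 10
  3 × C: 1 H each → 3
  2 × C: 3 H each → 6
  2 × C: no H
  1 × O: no H
  1 × O (charge -1): no H
  Total hydrogens = 19.

19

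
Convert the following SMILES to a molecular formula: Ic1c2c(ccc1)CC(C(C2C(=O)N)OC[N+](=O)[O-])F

Heavy atoms from the SMILES: 12 C, 1 F, 1 I, 2 N, 4 O.
Implicit hydrogens by atom environment:
  3 × C (aromatic): 1 H each → 3
  3 × C: 1 H each → 3
  3 × C (aromatic): no H
  3 × O: no H
  2 × C: 2 H each → 4
  1 × C: no H
  1 × F: no H
  1 × I: no H
  1 × N: 2 H
  1 × N (charge +1): no H
  1 × O (charge -1): no H
  Total hydrogens = 12.
Molecular formula: C12H12FIN2O4

C12H12FIN2O4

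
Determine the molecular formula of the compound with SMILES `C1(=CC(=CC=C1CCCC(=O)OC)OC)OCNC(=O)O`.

Heavy atoms from the SMILES: 14 C, 1 N, 6 O.
Implicit hydrogens by atom environment:
  5 × O: no H
  4 × C: 2 H each → 8
  3 × C (aromatic): 1 H each → 3
  3 × C (aromatic): no H
  2 × C: 3 H each → 6
  2 × C: no H
  1 × N: 1 H
  1 × O: 1 H
  Total hydrogens = 19.
Molecular formula: C14H19NO6

C14H19NO6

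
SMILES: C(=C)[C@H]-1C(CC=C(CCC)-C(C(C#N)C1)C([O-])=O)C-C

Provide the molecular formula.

Heavy atoms from the SMILES: 17 C, 1 N, 2 O.
Implicit hydrogens by atom environment:
  6 × C: 2 H each → 12
  6 × C: 1 H each → 6
  3 × C: no H
  2 × C: 3 H each → 6
  1 × N: no H
  1 × O: no H
  1 × O (charge -1): no H
  Total hydrogens = 24.
Net charge -1.
Molecular formula: C17H24NO2-

C17H24NO2-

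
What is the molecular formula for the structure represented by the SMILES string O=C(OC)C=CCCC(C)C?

C9H16O2

Heavy atoms from the SMILES: 9 C, 2 O.
Implicit hydrogens by atom environment:
  3 × C: 3 H each → 9
  3 × C: 1 H each → 3
  2 × C: 2 H each → 4
  2 × O: no H
  1 × C: no H
  Total hydrogens = 16.
Molecular formula: C9H16O2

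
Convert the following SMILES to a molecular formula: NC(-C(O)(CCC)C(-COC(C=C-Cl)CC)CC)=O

C14H26ClNO3

Heavy atoms from the SMILES: 14 C, 1 Cl, 1 N, 3 O.
Implicit hydrogens by atom environment:
  5 × C: 2 H each → 10
  4 × C: 1 H each → 4
  3 × C: 3 H each → 9
  2 × C: no H
  2 × O: no H
  1 × Cl: no H
  1 × N: 2 H
  1 × O: 1 H
  Total hydrogens = 26.
Molecular formula: C14H26ClNO3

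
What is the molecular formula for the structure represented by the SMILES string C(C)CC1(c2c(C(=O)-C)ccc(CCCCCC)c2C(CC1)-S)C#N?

Heavy atoms from the SMILES: 22 C, 1 N, 1 O, 1 S.
Implicit hydrogens by atom environment:
  9 × C: 2 H each → 18
  4 × C (aromatic): no H
  3 × C: 3 H each → 9
  3 × C: no H
  2 × C (aromatic): 1 H each → 2
  1 × C: 1 H
  1 × N: no H
  1 × O: no H
  1 × S: 1 H
  Total hydrogens = 31.
Molecular formula: C22H31NOS

C22H31NOS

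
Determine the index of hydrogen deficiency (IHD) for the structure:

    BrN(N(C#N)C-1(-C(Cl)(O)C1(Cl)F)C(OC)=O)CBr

4

Molecular formula from the SMILES: C7H6Br2Cl2FN3O3.
DoU = (2C + 2 + N − H − X)/2 = (2·7 + 2 + 3 − 6 − 5)/2 = 8/2 = 4.
(Structurally: 1 ring(s) + 3 π bond(s) = 4.)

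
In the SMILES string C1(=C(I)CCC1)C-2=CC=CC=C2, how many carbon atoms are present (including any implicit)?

The symbol for carbon appears 11 times in the SMILES.

11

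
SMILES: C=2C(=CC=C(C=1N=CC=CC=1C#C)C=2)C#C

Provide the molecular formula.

Heavy atoms from the SMILES: 15 C, 1 N.
Implicit hydrogens by atom environment:
  7 × C (aromatic): 1 H each → 7
  4 × C (aromatic): no H
  2 × C: 1 H each → 2
  2 × C: no H
  1 × N (aromatic): no H
  Total hydrogens = 9.
Molecular formula: C15H9N

C15H9N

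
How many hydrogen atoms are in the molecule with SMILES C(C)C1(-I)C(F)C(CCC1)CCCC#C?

Hydrogens are implicit in SMILES; fill each atom to its normal valence:
  7 × C: 2 H each → 14
  3 × C: 1 H each → 3
  2 × C: no H
  1 × C: 3 H
  1 × F: no H
  1 × I: no H
  Total hydrogens = 20.

20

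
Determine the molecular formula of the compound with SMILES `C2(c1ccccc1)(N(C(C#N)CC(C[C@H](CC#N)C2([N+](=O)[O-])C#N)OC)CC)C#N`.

C21H22N6O3

Heavy atoms from the SMILES: 21 C, 6 N, 3 O.
Implicit hydrogens by atom environment:
  6 × C: no H
  5 × C (aromatic): 1 H each → 5
  5 × N: no H
  4 × C: 2 H each → 8
  3 × C: 1 H each → 3
  2 × C: 3 H each → 6
  2 × O: no H
  1 × C (aromatic): no H
  1 × N (charge +1): no H
  1 × O (charge -1): no H
  Total hydrogens = 22.
Molecular formula: C21H22N6O3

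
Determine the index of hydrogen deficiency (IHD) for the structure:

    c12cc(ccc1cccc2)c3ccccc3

11

Molecular formula from the SMILES: C16H12.
DoU = (2C + 2 + N − H − X)/2 = (2·16 + 2 + 0 − 12 − 0)/2 = 22/2 = 11.
(Structurally: 3 ring(s) + 8 π bond(s) = 11.)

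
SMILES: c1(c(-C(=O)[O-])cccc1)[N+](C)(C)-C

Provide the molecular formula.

Heavy atoms from the SMILES: 10 C, 1 N, 2 O.
Implicit hydrogens by atom environment:
  4 × C (aromatic): 1 H each → 4
  3 × C: 3 H each → 9
  2 × C (aromatic): no H
  1 × C: no H
  1 × N (charge +1): no H
  1 × O: no H
  1 × O (charge -1): no H
  Total hydrogens = 13.
Molecular formula: C10H13NO2

C10H13NO2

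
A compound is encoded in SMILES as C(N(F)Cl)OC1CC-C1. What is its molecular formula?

C5H9ClFNO

Heavy atoms from the SMILES: 5 C, 1 Cl, 1 F, 1 N, 1 O.
Implicit hydrogens by atom environment:
  4 × C: 2 H each → 8
  1 × C: 1 H
  1 × Cl: no H
  1 × F: no H
  1 × N: no H
  1 × O: no H
  Total hydrogens = 9.
Molecular formula: C5H9ClFNO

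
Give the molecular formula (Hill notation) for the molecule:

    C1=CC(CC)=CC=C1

C8H10

Heavy atoms from the SMILES: 8 C.
Implicit hydrogens by atom environment:
  5 × C (aromatic): 1 H each → 5
  1 × C: 3 H
  1 × C: 2 H
  1 × C (aromatic): no H
  Total hydrogens = 10.
Molecular formula: C8H10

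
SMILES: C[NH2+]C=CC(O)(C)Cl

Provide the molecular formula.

C5H11ClNO+

Heavy atoms from the SMILES: 5 C, 1 Cl, 1 N, 1 O.
Implicit hydrogens by atom environment:
  2 × C: 3 H each → 6
  2 × C: 1 H each → 2
  1 × C: no H
  1 × Cl: no H
  1 × N (charge +1): 2 H
  1 × O: 1 H
  Total hydrogens = 11.
Net charge +1.
Molecular formula: C5H11ClNO+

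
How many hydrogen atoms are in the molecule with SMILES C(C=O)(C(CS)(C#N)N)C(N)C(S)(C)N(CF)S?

17

Hydrogens are implicit in SMILES; fill each atom to its normal valence:
  3 × C: 1 H each → 3
  3 × C: no H
  3 × S: 1 H each → 3
  2 × C: 2 H each → 4
  2 × N: 2 H each → 4
  2 × N: no H
  1 × C: 3 H
  1 × F: no H
  1 × O: no H
  Total hydrogens = 17.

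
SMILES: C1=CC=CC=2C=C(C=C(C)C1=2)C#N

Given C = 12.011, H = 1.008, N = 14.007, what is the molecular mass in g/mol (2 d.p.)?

167.21

Molecular formula: C12H9N.
M = 12×12.011 + 9×1.008 + 1×14.007 = 167.21 g/mol.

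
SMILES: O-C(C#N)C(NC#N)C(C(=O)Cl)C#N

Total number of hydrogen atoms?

5

Hydrogens are implicit in SMILES; fill each atom to its normal valence:
  4 × C: no H
  3 × C: 1 H each → 3
  3 × N: no H
  1 × Cl: no H
  1 × N: 1 H
  1 × O: 1 H
  1 × O: no H
  Total hydrogens = 5.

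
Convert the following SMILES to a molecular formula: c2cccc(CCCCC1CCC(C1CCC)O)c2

C18H28O

Heavy atoms from the SMILES: 18 C, 1 O.
Implicit hydrogens by atom environment:
  8 × C: 2 H each → 16
  5 × C (aromatic): 1 H each → 5
  3 × C: 1 H each → 3
  1 × C: 3 H
  1 × C (aromatic): no H
  1 × O: 1 H
  Total hydrogens = 28.
Molecular formula: C18H28O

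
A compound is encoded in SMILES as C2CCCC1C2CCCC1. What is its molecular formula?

Heavy atoms from the SMILES: 10 C.
Implicit hydrogens by atom environment:
  8 × C: 2 H each → 16
  2 × C: 1 H each → 2
  Total hydrogens = 18.
Molecular formula: C10H18

C10H18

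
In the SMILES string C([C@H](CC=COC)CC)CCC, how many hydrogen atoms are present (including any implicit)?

Hydrogens are implicit in SMILES; fill each atom to its normal valence:
  5 × C: 2 H each → 10
  3 × C: 3 H each → 9
  3 × C: 1 H each → 3
  1 × O: no H
  Total hydrogens = 22.

22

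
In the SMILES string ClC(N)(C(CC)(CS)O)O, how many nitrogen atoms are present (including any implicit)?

1

The symbol for nitrogen appears 1 time in the SMILES.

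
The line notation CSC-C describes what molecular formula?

Heavy atoms from the SMILES: 3 C, 1 S.
Implicit hydrogens by atom environment:
  2 × C: 3 H each → 6
  1 × C: 2 H
  1 × S: no H
  Total hydrogens = 8.
Molecular formula: C3H8S

C3H8S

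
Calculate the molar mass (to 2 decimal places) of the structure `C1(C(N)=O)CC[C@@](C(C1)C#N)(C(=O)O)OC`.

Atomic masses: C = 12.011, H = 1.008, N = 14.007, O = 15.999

Molecular formula: C10H14N2O4.
M = 10×12.011 + 14×1.008 + 2×14.007 + 4×15.999 = 226.23 g/mol.

226.23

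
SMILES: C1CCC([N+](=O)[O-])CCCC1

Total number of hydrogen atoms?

Hydrogens are implicit in SMILES; fill each atom to its normal valence:
  7 × C: 2 H each → 14
  1 × C: 1 H
  1 × N (charge +1): no H
  1 × O: no H
  1 × O (charge -1): no H
  Total hydrogens = 15.

15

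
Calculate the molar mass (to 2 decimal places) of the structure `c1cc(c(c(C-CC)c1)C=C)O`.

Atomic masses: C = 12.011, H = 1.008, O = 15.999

162.23

Molecular formula: C11H14O.
M = 11×12.011 + 14×1.008 + 1×15.999 = 162.23 g/mol.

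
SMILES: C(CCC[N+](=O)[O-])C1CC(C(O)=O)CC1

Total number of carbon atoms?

10

The symbol for carbon appears 10 times in the SMILES.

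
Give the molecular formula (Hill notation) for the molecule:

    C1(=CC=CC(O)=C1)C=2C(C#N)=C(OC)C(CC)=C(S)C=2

C16H15NO2S

Heavy atoms from the SMILES: 16 C, 1 N, 2 O, 1 S.
Implicit hydrogens by atom environment:
  7 × C (aromatic): no H
  5 × C (aromatic): 1 H each → 5
  2 × C: 3 H each → 6
  1 × C: 2 H
  1 × C: no H
  1 × N: no H
  1 × O: 1 H
  1 × O: no H
  1 × S: 1 H
  Total hydrogens = 15.
Molecular formula: C16H15NO2S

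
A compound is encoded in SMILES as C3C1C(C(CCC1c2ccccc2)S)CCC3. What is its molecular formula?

C16H22S

Heavy atoms from the SMILES: 16 C, 1 S.
Implicit hydrogens by atom environment:
  6 × C: 2 H each → 12
  5 × C (aromatic): 1 H each → 5
  4 × C: 1 H each → 4
  1 × C (aromatic): no H
  1 × S: 1 H
  Total hydrogens = 22.
Molecular formula: C16H22S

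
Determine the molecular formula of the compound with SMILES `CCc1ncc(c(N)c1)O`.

Heavy atoms from the SMILES: 7 C, 2 N, 1 O.
Implicit hydrogens by atom environment:
  3 × C (aromatic): no H
  2 × C (aromatic): 1 H each → 2
  1 × C: 3 H
  1 × C: 2 H
  1 × N: 2 H
  1 × N (aromatic): no H
  1 × O: 1 H
  Total hydrogens = 10.
Molecular formula: C7H10N2O

C7H10N2O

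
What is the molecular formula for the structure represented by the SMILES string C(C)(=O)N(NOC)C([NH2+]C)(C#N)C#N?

C7H12N5O2+

Heavy atoms from the SMILES: 7 C, 5 N, 2 O.
Implicit hydrogens by atom environment:
  4 × C: no H
  3 × C: 3 H each → 9
  3 × N: no H
  2 × O: no H
  1 × N (charge +1): 2 H
  1 × N: 1 H
  Total hydrogens = 12.
Net charge +1.
Molecular formula: C7H12N5O2+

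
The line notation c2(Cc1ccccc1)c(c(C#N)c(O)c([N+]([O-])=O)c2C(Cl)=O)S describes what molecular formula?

C15H9ClN2O4S

Heavy atoms from the SMILES: 15 C, 1 Cl, 2 N, 4 O, 1 S.
Implicit hydrogens by atom environment:
  7 × C (aromatic): no H
  5 × C (aromatic): 1 H each → 5
  2 × C: no H
  2 × O: no H
  1 × C: 2 H
  1 × Cl: no H
  1 × N (charge +1): no H
  1 × N: no H
  1 × O: 1 H
  1 × O (charge -1): no H
  1 × S: 1 H
  Total hydrogens = 9.
Molecular formula: C15H9ClN2O4S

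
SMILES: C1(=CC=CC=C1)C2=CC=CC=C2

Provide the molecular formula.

Heavy atoms from the SMILES: 12 C.
Implicit hydrogens by atom environment:
  10 × C (aromatic): 1 H each → 10
  2 × C (aromatic): no H
  Total hydrogens = 10.
Molecular formula: C12H10

C12H10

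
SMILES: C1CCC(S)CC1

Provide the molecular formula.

Heavy atoms from the SMILES: 6 C, 1 S.
Implicit hydrogens by atom environment:
  5 × C: 2 H each → 10
  1 × C: 1 H
  1 × S: 1 H
  Total hydrogens = 12.
Molecular formula: C6H12S

C6H12S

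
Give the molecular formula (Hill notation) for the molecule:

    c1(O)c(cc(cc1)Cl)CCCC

C10H13ClO

Heavy atoms from the SMILES: 10 C, 1 Cl, 1 O.
Implicit hydrogens by atom environment:
  3 × C: 2 H each → 6
  3 × C (aromatic): 1 H each → 3
  3 × C (aromatic): no H
  1 × C: 3 H
  1 × Cl: no H
  1 × O: 1 H
  Total hydrogens = 13.
Molecular formula: C10H13ClO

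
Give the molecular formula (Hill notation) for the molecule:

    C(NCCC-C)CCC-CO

C9H21NO

Heavy atoms from the SMILES: 9 C, 1 N, 1 O.
Implicit hydrogens by atom environment:
  8 × C: 2 H each → 16
  1 × C: 3 H
  1 × N: 1 H
  1 × O: 1 H
  Total hydrogens = 21.
Molecular formula: C9H21NO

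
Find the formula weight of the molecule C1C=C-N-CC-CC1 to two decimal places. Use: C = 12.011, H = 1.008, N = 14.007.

Molecular formula: C7H13N.
M = 7×12.011 + 13×1.008 + 1×14.007 = 111.19 g/mol.

111.19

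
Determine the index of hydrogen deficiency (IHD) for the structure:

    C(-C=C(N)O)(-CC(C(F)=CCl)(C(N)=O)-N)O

Molecular formula from the SMILES: C8H13ClFN3O3.
DoU = (2C + 2 + N − H − X)/2 = (2·8 + 2 + 3 − 13 − 2)/2 = 6/2 = 3.
(Structurally: 0 ring(s) + 3 π bond(s) = 3.)

3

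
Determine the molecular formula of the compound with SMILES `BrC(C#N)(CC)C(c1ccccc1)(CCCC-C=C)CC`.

C19H26BrN

Heavy atoms from the SMILES: 1 Br, 19 C, 1 N.
Implicit hydrogens by atom environment:
  7 × C: 2 H each → 14
  5 × C (aromatic): 1 H each → 5
  3 × C: no H
  2 × C: 3 H each → 6
  1 × Br: no H
  1 × C: 1 H
  1 × C (aromatic): no H
  1 × N: no H
  Total hydrogens = 26.
Molecular formula: C19H26BrN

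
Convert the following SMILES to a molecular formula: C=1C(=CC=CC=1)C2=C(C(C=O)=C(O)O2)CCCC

C15H16O3

Heavy atoms from the SMILES: 15 C, 3 O.
Implicit hydrogens by atom environment:
  5 × C (aromatic): 1 H each → 5
  5 × C (aromatic): no H
  3 × C: 2 H each → 6
  1 × C: 3 H
  1 × C: 1 H
  1 × O: 1 H
  1 × O (aromatic): no H
  1 × O: no H
  Total hydrogens = 16.
Molecular formula: C15H16O3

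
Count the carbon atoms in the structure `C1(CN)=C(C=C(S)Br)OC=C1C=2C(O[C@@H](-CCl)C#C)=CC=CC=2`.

17

The symbol for carbon appears 17 times in the SMILES. (Cl is a single chlorine, not C + l.)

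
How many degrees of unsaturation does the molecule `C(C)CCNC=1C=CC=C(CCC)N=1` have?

4

Molecular formula from the SMILES: C12H20N2.
DoU = (2C + 2 + N − H − X)/2 = (2·12 + 2 + 2 − 20 − 0)/2 = 8/2 = 4.
(Structurally: 1 ring(s) + 3 π bond(s) = 4.)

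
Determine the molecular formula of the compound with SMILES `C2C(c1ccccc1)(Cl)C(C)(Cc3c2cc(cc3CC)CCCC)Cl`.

C23H28Cl2

Heavy atoms from the SMILES: 23 C, 2 Cl.
Implicit hydrogens by atom environment:
  7 × C (aromatic): 1 H each → 7
  6 × C: 2 H each → 12
  5 × C (aromatic): no H
  3 × C: 3 H each → 9
  2 × C: no H
  2 × Cl: no H
  Total hydrogens = 28.
Molecular formula: C23H28Cl2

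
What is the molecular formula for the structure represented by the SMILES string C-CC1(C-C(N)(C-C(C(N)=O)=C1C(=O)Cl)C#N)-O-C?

Heavy atoms from the SMILES: 12 C, 1 Cl, 3 N, 3 O.
Implicit hydrogens by atom environment:
  7 × C: no H
  3 × C: 2 H each → 6
  3 × O: no H
  2 × C: 3 H each → 6
  2 × N: 2 H each → 4
  1 × Cl: no H
  1 × N: no H
  Total hydrogens = 16.
Molecular formula: C12H16ClN3O3

C12H16ClN3O3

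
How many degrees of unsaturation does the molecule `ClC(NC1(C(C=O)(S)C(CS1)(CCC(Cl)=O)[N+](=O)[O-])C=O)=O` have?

Molecular formula from the SMILES: C10H10Cl2N2O6S2.
DoU = (2C + 2 + N − H − X)/2 = (2·10 + 2 + 2 − 10 − 2)/2 = 12/2 = 6.
(Structurally: 1 ring(s) + 5 π bond(s) = 6.)

6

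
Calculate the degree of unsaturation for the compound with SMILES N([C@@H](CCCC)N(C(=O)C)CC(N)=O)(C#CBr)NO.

4

Molecular formula from the SMILES: C11H19BrN4O3.
DoU = (2C + 2 + N − H − X)/2 = (2·11 + 2 + 4 − 19 − 1)/2 = 8/2 = 4.
(Structurally: 0 ring(s) + 4 π bond(s) = 4.)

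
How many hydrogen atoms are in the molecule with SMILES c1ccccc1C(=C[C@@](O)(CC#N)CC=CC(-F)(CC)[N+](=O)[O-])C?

21

Hydrogens are implicit in SMILES; fill each atom to its normal valence:
  5 × C (aromatic): 1 H each → 5
  4 × C: no H
  3 × C: 2 H each → 6
  3 × C: 1 H each → 3
  2 × C: 3 H each → 6
  1 × C (aromatic): no H
  1 × F: no H
  1 × N (charge +1): no H
  1 × N: no H
  1 × O: 1 H
  1 × O: no H
  1 × O (charge -1): no H
  Total hydrogens = 21.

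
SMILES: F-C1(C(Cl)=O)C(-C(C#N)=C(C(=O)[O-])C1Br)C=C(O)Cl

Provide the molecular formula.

Heavy atoms from the SMILES: 1 Br, 10 C, 2 Cl, 1 F, 1 N, 4 O.
Implicit hydrogens by atom environment:
  7 × C: no H
  3 × C: 1 H each → 3
  2 × Cl: no H
  2 × O: no H
  1 × Br: no H
  1 × F: no H
  1 × N: no H
  1 × O: 1 H
  1 × O (charge -1): no H
  Total hydrogens = 4.
Net charge -1.
Molecular formula: C10H4BrCl2FNO4-

C10H4BrCl2FNO4-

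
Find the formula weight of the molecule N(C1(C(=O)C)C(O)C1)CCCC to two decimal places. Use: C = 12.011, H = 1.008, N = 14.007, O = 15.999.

171.24

Molecular formula: C9H17NO2.
M = 9×12.011 + 17×1.008 + 1×14.007 + 2×15.999 = 171.24 g/mol.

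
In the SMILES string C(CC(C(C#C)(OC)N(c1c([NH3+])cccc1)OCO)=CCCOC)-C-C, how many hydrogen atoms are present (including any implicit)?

Hydrogens are implicit in SMILES; fill each atom to its normal valence:
  6 × C: 2 H each → 12
  4 × C (aromatic): 1 H each → 4
  3 × C: 3 H each → 9
  3 × C: no H
  3 × O: no H
  2 × C: 1 H each → 2
  2 × C (aromatic): no H
  1 × N (charge +1): 3 H
  1 × N: no H
  1 × O: 1 H
  Total hydrogens = 31.

31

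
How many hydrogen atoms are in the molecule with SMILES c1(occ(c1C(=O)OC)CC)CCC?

16

Hydrogens are implicit in SMILES; fill each atom to its normal valence:
  3 × C: 3 H each → 9
  3 × C: 2 H each → 6
  3 × C (aromatic): no H
  2 × O: no H
  1 × C (aromatic): 1 H
  1 × C: no H
  1 × O (aromatic): no H
  Total hydrogens = 16.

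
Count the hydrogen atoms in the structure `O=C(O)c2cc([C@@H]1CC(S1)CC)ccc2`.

Hydrogens are implicit in SMILES; fill each atom to its normal valence:
  4 × C (aromatic): 1 H each → 4
  2 × C: 2 H each → 4
  2 × C: 1 H each → 2
  2 × C (aromatic): no H
  1 × C: 3 H
  1 × C: no H
  1 × O: 1 H
  1 × O: no H
  1 × S: no H
  Total hydrogens = 14.

14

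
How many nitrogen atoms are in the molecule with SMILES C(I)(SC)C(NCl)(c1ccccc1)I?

1

The symbol for nitrogen appears 1 time in the SMILES.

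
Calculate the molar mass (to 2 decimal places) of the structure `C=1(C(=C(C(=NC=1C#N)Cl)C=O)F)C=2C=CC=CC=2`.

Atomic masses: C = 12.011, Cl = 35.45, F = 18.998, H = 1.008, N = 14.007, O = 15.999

Molecular formula: C13H6ClFN2O.
M = 13×12.011 + 1×35.45 + 1×18.998 + 6×1.008 + 2×14.007 + 1×15.999 = 260.65 g/mol.

260.65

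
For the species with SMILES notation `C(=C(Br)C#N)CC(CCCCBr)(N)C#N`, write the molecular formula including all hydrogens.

C10H13Br2N3

Heavy atoms from the SMILES: 2 Br, 10 C, 3 N.
Implicit hydrogens by atom environment:
  5 × C: 2 H each → 10
  4 × C: no H
  2 × Br: no H
  2 × N: no H
  1 × C: 1 H
  1 × N: 2 H
  Total hydrogens = 13.
Molecular formula: C10H13Br2N3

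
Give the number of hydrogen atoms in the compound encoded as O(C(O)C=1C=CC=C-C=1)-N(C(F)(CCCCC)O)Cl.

19

Hydrogens are implicit in SMILES; fill each atom to its normal valence:
  5 × C (aromatic): 1 H each → 5
  4 × C: 2 H each → 8
  2 × O: 1 H each → 2
  1 × C: 3 H
  1 × C: 1 H
  1 × C: no H
  1 × C (aromatic): no H
  1 × Cl: no H
  1 × F: no H
  1 × N: no H
  1 × O: no H
  Total hydrogens = 19.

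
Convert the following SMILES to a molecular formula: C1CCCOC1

Heavy atoms from the SMILES: 5 C, 1 O.
Implicit hydrogens by atom environment:
  5 × C: 2 H each → 10
  1 × O: no H
  Total hydrogens = 10.
Molecular formula: C5H10O

C5H10O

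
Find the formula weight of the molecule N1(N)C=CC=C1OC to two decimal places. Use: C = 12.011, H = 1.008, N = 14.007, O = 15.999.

112.13

Molecular formula: C5H8N2O.
M = 5×12.011 + 8×1.008 + 2×14.007 + 1×15.999 = 112.13 g/mol.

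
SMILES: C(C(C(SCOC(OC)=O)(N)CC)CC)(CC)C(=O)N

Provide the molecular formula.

Heavy atoms from the SMILES: 13 C, 2 N, 4 O, 1 S.
Implicit hydrogens by atom environment:
  4 × C: 3 H each → 12
  4 × C: 2 H each → 8
  4 × O: no H
  3 × C: no H
  2 × C: 1 H each → 2
  2 × N: 2 H each → 4
  1 × S: no H
  Total hydrogens = 26.
Molecular formula: C13H26N2O4S

C13H26N2O4S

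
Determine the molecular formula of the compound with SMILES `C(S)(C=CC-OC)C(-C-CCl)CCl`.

Heavy atoms from the SMILES: 9 C, 2 Cl, 1 O, 1 S.
Implicit hydrogens by atom environment:
  4 × C: 2 H each → 8
  4 × C: 1 H each → 4
  2 × Cl: no H
  1 × C: 3 H
  1 × O: no H
  1 × S: 1 H
  Total hydrogens = 16.
Molecular formula: C9H16Cl2OS

C9H16Cl2OS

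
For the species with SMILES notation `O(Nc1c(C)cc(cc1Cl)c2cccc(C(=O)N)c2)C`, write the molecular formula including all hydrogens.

C15H15ClN2O2

Heavy atoms from the SMILES: 15 C, 1 Cl, 2 N, 2 O.
Implicit hydrogens by atom environment:
  6 × C (aromatic): 1 H each → 6
  6 × C (aromatic): no H
  2 × C: 3 H each → 6
  2 × O: no H
  1 × C: no H
  1 × Cl: no H
  1 × N: 2 H
  1 × N: 1 H
  Total hydrogens = 15.
Molecular formula: C15H15ClN2O2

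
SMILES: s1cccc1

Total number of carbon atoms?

The symbol for carbon appears 4 times in the SMILES. Lowercase c denotes aromatic carbon and counts toward C.

4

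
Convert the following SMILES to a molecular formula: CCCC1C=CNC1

C7H13N

Heavy atoms from the SMILES: 7 C, 1 N.
Implicit hydrogens by atom environment:
  3 × C: 2 H each → 6
  3 × C: 1 H each → 3
  1 × C: 3 H
  1 × N: 1 H
  Total hydrogens = 13.
Molecular formula: C7H13N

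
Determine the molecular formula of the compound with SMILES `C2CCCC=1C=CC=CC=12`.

C10H12

Heavy atoms from the SMILES: 10 C.
Implicit hydrogens by atom environment:
  4 × C: 2 H each → 8
  4 × C (aromatic): 1 H each → 4
  2 × C (aromatic): no H
  Total hydrogens = 12.
Molecular formula: C10H12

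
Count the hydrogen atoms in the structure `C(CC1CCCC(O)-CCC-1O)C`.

22

Hydrogens are implicit in SMILES; fill each atom to its normal valence:
  7 × C: 2 H each → 14
  3 × C: 1 H each → 3
  2 × O: 1 H each → 2
  1 × C: 3 H
  Total hydrogens = 22.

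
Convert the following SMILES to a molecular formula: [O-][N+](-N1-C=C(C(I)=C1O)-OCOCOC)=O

C7H9IN2O6

Heavy atoms from the SMILES: 7 C, 1 I, 2 N, 6 O.
Implicit hydrogens by atom environment:
  4 × O: no H
  3 × C (aromatic): no H
  2 × C: 2 H each → 4
  1 × C: 3 H
  1 × C (aromatic): 1 H
  1 × I: no H
  1 × N (aromatic): no H
  1 × N (charge +1): no H
  1 × O: 1 H
  1 × O (charge -1): no H
  Total hydrogens = 9.
Molecular formula: C7H9IN2O6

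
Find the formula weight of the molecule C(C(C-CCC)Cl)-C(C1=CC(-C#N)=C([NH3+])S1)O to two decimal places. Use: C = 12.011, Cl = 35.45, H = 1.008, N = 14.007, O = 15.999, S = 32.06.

273.80

Molecular formula: C12H18ClN2OS+.
M = 12×12.011 + 1×35.45 + 18×1.008 + 2×14.007 + 1×15.999 + 1×32.06 = 273.80 g/mol.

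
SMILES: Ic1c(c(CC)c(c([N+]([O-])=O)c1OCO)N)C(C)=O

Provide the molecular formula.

Heavy atoms from the SMILES: 11 C, 1 I, 2 N, 5 O.
Implicit hydrogens by atom environment:
  6 × C (aromatic): no H
  3 × O: no H
  2 × C: 3 H each → 6
  2 × C: 2 H each → 4
  1 × C: no H
  1 × I: no H
  1 × N: 2 H
  1 × N (charge +1): no H
  1 × O: 1 H
  1 × O (charge -1): no H
  Total hydrogens = 13.
Molecular formula: C11H13IN2O5

C11H13IN2O5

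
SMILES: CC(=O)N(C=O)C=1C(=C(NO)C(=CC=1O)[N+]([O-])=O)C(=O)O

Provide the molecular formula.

C10H9N3O8

Heavy atoms from the SMILES: 10 C, 3 N, 8 O.
Implicit hydrogens by atom environment:
  5 × C (aromatic): no H
  4 × O: no H
  3 × O: 1 H each → 3
  2 × C: no H
  1 × C: 3 H
  1 × C (aromatic): 1 H
  1 × C: 1 H
  1 × N: 1 H
  1 × N: no H
  1 × N (charge +1): no H
  1 × O (charge -1): no H
  Total hydrogens = 9.
Molecular formula: C10H9N3O8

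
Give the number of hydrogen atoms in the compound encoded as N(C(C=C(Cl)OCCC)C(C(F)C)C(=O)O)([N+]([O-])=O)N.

Hydrogens are implicit in SMILES; fill each atom to its normal valence:
  4 × C: 1 H each → 4
  3 × O: no H
  2 × C: 3 H each → 6
  2 × C: 2 H each → 4
  2 × C: no H
  1 × Cl: no H
  1 × F: no H
  1 × N: 2 H
  1 × N: no H
  1 × N (charge +1): no H
  1 × O: 1 H
  1 × O (charge -1): no H
  Total hydrogens = 17.

17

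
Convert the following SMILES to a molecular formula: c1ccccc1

C6H6

Heavy atoms from the SMILES: 6 C.
Implicit hydrogens by atom environment:
  6 × C (aromatic): 1 H each → 6
  Total hydrogens = 6.
Molecular formula: C6H6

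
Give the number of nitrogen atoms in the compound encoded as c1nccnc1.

The symbol for nitrogen appears 2 times in the SMILES.

2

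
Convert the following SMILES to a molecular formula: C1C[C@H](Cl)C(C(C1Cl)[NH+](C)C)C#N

C9H15Cl2N2+

Heavy atoms from the SMILES: 9 C, 2 Cl, 2 N.
Implicit hydrogens by atom environment:
  4 × C: 1 H each → 4
  2 × C: 3 H each → 6
  2 × C: 2 H each → 4
  2 × Cl: no H
  1 × C: no H
  1 × N (charge +1): 1 H
  1 × N: no H
  Total hydrogens = 15.
Net charge +1.
Molecular formula: C9H15Cl2N2+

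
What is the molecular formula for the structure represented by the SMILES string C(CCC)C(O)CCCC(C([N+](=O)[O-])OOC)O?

Heavy atoms from the SMILES: 11 C, 1 N, 6 O.
Implicit hydrogens by atom environment:
  6 × C: 2 H each → 12
  3 × C: 1 H each → 3
  3 × O: no H
  2 × C: 3 H each → 6
  2 × O: 1 H each → 2
  1 × N (charge +1): no H
  1 × O (charge -1): no H
  Total hydrogens = 23.
Molecular formula: C11H23NO6

C11H23NO6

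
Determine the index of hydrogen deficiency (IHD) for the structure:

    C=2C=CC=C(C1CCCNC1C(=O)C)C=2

Molecular formula from the SMILES: C13H17NO.
DoU = (2C + 2 + N − H − X)/2 = (2·13 + 2 + 1 − 17 − 0)/2 = 12/2 = 6.
(Structurally: 2 ring(s) + 4 π bond(s) = 6.)

6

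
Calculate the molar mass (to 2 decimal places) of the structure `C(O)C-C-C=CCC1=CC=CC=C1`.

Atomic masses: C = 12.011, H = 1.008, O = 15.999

176.26

Molecular formula: C12H16O.
M = 12×12.011 + 16×1.008 + 1×15.999 = 176.26 g/mol.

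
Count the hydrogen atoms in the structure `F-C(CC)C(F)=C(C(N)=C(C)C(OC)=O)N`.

16

Hydrogens are implicit in SMILES; fill each atom to its normal valence:
  5 × C: no H
  3 × C: 3 H each → 9
  2 × F: no H
  2 × N: 2 H each → 4
  2 × O: no H
  1 × C: 2 H
  1 × C: 1 H
  Total hydrogens = 16.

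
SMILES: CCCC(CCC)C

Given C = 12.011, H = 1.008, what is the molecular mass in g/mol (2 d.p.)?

Molecular formula: C8H18.
M = 8×12.011 + 18×1.008 = 114.23 g/mol.

114.23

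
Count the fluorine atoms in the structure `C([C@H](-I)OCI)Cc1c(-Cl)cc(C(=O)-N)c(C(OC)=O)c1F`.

The symbol for fluorine appears 1 time in the SMILES.

1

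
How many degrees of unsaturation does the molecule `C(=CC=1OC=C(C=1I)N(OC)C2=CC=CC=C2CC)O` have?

Molecular formula from the SMILES: C15H16INO3.
DoU = (2C + 2 + N − H − X)/2 = (2·15 + 2 + 1 − 16 − 1)/2 = 16/2 = 8.
(Structurally: 2 ring(s) + 6 π bond(s) = 8.)

8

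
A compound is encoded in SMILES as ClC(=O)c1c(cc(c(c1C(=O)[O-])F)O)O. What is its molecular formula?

Heavy atoms from the SMILES: 8 C, 1 Cl, 1 F, 5 O.
Implicit hydrogens by atom environment:
  5 × C (aromatic): no H
  2 × C: no H
  2 × O: 1 H each → 2
  2 × O: no H
  1 × C (aromatic): 1 H
  1 × Cl: no H
  1 × F: no H
  1 × O (charge -1): no H
  Total hydrogens = 3.
Net charge -1.
Molecular formula: C8H3ClFO5-

C8H3ClFO5-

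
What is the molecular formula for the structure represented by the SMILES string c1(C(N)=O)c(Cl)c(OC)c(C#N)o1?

Heavy atoms from the SMILES: 7 C, 1 Cl, 2 N, 3 O.
Implicit hydrogens by atom environment:
  4 × C (aromatic): no H
  2 × C: no H
  2 × O: no H
  1 × C: 3 H
  1 × Cl: no H
  1 × N: 2 H
  1 × N: no H
  1 × O (aromatic): no H
  Total hydrogens = 5.
Molecular formula: C7H5ClN2O3

C7H5ClN2O3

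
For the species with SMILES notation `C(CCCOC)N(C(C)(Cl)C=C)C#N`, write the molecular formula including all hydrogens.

Heavy atoms from the SMILES: 10 C, 1 Cl, 2 N, 1 O.
Implicit hydrogens by atom environment:
  5 × C: 2 H each → 10
  2 × C: 3 H each → 6
  2 × C: no H
  2 × N: no H
  1 × C: 1 H
  1 × Cl: no H
  1 × O: no H
  Total hydrogens = 17.
Molecular formula: C10H17ClN2O

C10H17ClN2O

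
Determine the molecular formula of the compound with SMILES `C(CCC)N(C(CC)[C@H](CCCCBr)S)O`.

C12H26BrNOS

Heavy atoms from the SMILES: 1 Br, 12 C, 1 N, 1 O, 1 S.
Implicit hydrogens by atom environment:
  8 × C: 2 H each → 16
  2 × C: 3 H each → 6
  2 × C: 1 H each → 2
  1 × Br: no H
  1 × N: no H
  1 × O: 1 H
  1 × S: 1 H
  Total hydrogens = 26.
Molecular formula: C12H26BrNOS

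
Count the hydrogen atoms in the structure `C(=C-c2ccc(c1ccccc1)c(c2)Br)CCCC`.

Hydrogens are implicit in SMILES; fill each atom to its normal valence:
  8 × C (aromatic): 1 H each → 8
  4 × C (aromatic): no H
  3 × C: 2 H each → 6
  2 × C: 1 H each → 2
  1 × Br: no H
  1 × C: 3 H
  Total hydrogens = 19.

19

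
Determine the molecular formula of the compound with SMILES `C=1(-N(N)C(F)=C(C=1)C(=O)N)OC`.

Heavy atoms from the SMILES: 6 C, 1 F, 3 N, 2 O.
Implicit hydrogens by atom environment:
  3 × C (aromatic): no H
  2 × N: 2 H each → 4
  2 × O: no H
  1 × C: 3 H
  1 × C (aromatic): 1 H
  1 × C: no H
  1 × F: no H
  1 × N (aromatic): no H
  Total hydrogens = 8.
Molecular formula: C6H8FN3O2

C6H8FN3O2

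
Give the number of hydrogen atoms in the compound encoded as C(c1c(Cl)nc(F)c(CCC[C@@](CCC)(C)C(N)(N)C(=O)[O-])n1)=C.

23

Hydrogens are implicit in SMILES; fill each atom to its normal valence:
  6 × C: 2 H each → 12
  4 × C (aromatic): no H
  3 × C: no H
  2 × C: 3 H each → 6
  2 × N: 2 H each → 4
  2 × N (aromatic): no H
  1 × C: 1 H
  1 × Cl: no H
  1 × F: no H
  1 × O: no H
  1 × O (charge -1): no H
  Total hydrogens = 23.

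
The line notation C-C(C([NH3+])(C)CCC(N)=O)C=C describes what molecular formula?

Heavy atoms from the SMILES: 9 C, 2 N, 1 O.
Implicit hydrogens by atom environment:
  3 × C: 2 H each → 6
  2 × C: 3 H each → 6
  2 × C: 1 H each → 2
  2 × C: no H
  1 × N (charge +1): 3 H
  1 × N: 2 H
  1 × O: no H
  Total hydrogens = 19.
Net charge +1.
Molecular formula: C9H19N2O+

C9H19N2O+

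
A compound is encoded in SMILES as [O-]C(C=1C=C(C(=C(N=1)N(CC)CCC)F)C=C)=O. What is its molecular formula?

Heavy atoms from the SMILES: 13 C, 1 F, 2 N, 2 O.
Implicit hydrogens by atom environment:
  4 × C: 2 H each → 8
  4 × C (aromatic): no H
  2 × C: 3 H each → 6
  1 × C (aromatic): 1 H
  1 × C: 1 H
  1 × C: no H
  1 × F: no H
  1 × N (aromatic): no H
  1 × N: no H
  1 × O: no H
  1 × O (charge -1): no H
  Total hydrogens = 16.
Net charge -1.
Molecular formula: C13H16FN2O2-

C13H16FN2O2-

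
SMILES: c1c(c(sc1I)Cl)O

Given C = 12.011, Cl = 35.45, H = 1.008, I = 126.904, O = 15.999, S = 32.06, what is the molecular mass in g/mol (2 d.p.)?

260.47

Molecular formula: C4H2ClIOS.
M = 4×12.011 + 1×35.45 + 2×1.008 + 1×126.904 + 1×15.999 + 1×32.06 = 260.47 g/mol.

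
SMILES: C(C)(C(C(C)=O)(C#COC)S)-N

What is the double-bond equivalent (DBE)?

3

Molecular formula from the SMILES: C8H13NO2S.
DoU = (2C + 2 + N − H − X)/2 = (2·8 + 2 + 1 − 13 − 0)/2 = 6/2 = 3.
(Structurally: 0 ring(s) + 3 π bond(s) = 3.)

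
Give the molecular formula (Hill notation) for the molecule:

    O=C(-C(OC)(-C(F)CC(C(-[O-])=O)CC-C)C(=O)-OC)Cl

C12H17ClFO6-

Heavy atoms from the SMILES: 12 C, 1 Cl, 1 F, 6 O.
Implicit hydrogens by atom environment:
  5 × O: no H
  4 × C: no H
  3 × C: 3 H each → 9
  3 × C: 2 H each → 6
  2 × C: 1 H each → 2
  1 × Cl: no H
  1 × F: no H
  1 × O (charge -1): no H
  Total hydrogens = 17.
Net charge -1.
Molecular formula: C12H17ClFO6-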